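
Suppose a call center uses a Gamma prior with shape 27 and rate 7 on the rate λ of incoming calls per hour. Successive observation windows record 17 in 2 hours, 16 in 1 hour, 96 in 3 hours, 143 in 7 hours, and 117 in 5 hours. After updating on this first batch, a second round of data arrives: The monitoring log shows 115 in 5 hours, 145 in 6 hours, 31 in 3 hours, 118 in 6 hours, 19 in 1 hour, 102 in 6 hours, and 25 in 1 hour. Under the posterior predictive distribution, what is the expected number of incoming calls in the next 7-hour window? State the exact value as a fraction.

Total count: 17 + 16 + 96 + 143 + 117 = 389.
Total exposure: 2 + 1 + 3 + 7 + 5 = 18 hours.
After the first batch: Gamma(27 + 389, 7 + 18) = Gamma(416, 25).
Total count: 115 + 145 + 31 + 118 + 19 + 102 + 25 = 555.
Total exposure: 5 + 6 + 3 + 6 + 1 + 6 + 1 = 28 hours.
After the second batch: Gamma(416 + 555, 25 + 28) = Gamma(971, 53).
Predictive mean over a 7-hour window = T·E[λ|data] = 7·971/53 = 6797/53.

6797/53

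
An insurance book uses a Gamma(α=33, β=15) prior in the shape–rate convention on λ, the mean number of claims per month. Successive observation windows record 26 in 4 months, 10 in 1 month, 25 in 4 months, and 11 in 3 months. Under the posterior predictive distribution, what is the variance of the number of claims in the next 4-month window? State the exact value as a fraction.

4340/243

Total count: 26 + 10 + 25 + 11 = 72.
Total exposure: 4 + 1 + 4 + 3 = 12 months.
The Gamma prior is conjugate for the Poisson rate, so λ | data ~ Gamma(33+72, 15+12) = Gamma(105, 27).
The posterior predictive for a window of length T is Negative Binomial with variance T·α'·(β'+T)/β'² = 4·105·31/729 = 4340/243.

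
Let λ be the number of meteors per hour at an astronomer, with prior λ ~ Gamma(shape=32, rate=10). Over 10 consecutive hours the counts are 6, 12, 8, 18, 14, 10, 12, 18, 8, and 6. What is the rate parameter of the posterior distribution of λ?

20

Total count: 6 + 12 + 8 + 18 + 14 + 10 + 12 + 18 + 8 + 6 = 112.
Total exposure: 10 hours.
Posterior: α' = 32 + 112 = 144, β' = 10 + 10 = 20.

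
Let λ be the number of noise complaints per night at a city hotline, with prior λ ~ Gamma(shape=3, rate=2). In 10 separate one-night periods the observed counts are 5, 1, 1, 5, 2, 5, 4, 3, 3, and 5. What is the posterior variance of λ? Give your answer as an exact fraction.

Total count: 5 + 1 + 1 + 5 + 2 + 5 + 4 + 3 + 3 + 5 = 34.
Total exposure: 10 nights.
Conjugate update: add total count to the shape and total exposure to the rate, giving Gamma(37, 12).
Posterior variance = α'/β'² = 37/144.

37/144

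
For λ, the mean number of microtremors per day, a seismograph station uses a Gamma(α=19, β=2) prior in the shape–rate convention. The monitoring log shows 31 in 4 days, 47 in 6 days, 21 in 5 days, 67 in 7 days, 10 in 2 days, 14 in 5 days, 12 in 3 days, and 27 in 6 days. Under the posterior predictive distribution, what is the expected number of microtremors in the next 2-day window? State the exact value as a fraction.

Total count: 31 + 47 + 21 + 67 + 10 + 14 + 12 + 27 = 229.
Total exposure: 4 + 6 + 5 + 7 + 2 + 5 + 3 + 6 = 38 days.
Posterior: α' = 19 + 229 = 248, β' = 2 + 38 = 40.
Predictive mean over a 2-day window = T·E[λ|data] = 2·248/40 = 62/5.

62/5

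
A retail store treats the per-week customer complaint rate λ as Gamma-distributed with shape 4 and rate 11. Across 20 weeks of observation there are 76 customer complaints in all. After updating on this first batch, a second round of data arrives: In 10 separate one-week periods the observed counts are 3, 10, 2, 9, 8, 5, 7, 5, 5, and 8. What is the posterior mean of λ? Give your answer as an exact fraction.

142/41

Total count 76 over total exposure 20 weeks.
After the first batch: Gamma(4 + 76, 11 + 20) = Gamma(80, 31).
Total count: 3 + 10 + 2 + 9 + 8 + 5 + 7 + 5 + 5 + 8 = 62.
Total exposure: 10 weeks.
After the second batch: Gamma(80 + 62, 31 + 10) = Gamma(142, 41).
Posterior mean = α'/β' = 142/41.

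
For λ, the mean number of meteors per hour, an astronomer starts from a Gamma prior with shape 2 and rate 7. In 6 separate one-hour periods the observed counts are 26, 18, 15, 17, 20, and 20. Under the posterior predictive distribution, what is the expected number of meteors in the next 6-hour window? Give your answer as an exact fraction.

Total count: 26 + 18 + 15 + 17 + 20 + 20 = 116.
Total exposure: 6 hours.
The Gamma prior is conjugate for the Poisson rate, so λ | data ~ Gamma(2+116, 7+6) = Gamma(118, 13).
Predictive mean over a 6-hour window = T·E[λ|data] = 6·118/13 = 708/13.

708/13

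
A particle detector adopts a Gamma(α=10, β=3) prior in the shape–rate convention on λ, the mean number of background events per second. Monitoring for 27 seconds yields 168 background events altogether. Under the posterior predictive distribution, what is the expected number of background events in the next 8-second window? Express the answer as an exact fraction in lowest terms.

Total count 168 over total exposure 27 seconds.
Gamma(α, β) with Poisson data over total exposure Σt gives posterior Gamma(α+Σx, β+Σt) = Gamma(178, 30).
Predictive mean over an 8-second window = T·E[λ|data] = 8·178/30 = 712/15.

712/15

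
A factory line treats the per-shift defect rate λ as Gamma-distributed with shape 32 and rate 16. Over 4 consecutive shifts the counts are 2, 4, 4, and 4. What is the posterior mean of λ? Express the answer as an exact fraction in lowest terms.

Total count: 2 + 4 + 4 + 4 = 14.
Total exposure: 4 shifts.
Conjugate update: add total count to the shape and total exposure to the rate, giving Gamma(46, 20).
Posterior mean = α'/β' = 46/20 = 23/10.

23/10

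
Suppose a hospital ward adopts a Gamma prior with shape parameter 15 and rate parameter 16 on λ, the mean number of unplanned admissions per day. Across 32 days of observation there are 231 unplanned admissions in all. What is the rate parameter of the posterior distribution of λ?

48

Total count 231 over total exposure 32 days.
By Gamma–Poisson conjugacy, the posterior is Gamma(α + Σx, β + Σt) = Gamma(15 + 231, 16 + 32) = Gamma(246, 48).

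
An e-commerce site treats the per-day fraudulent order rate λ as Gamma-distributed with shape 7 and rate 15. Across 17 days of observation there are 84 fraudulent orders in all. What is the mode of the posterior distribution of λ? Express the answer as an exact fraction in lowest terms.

Total count 84 over total exposure 17 days.
Posterior: α' = 7 + 84 = 91, β' = 15 + 17 = 32.
Posterior mode = (α'−1)/β' = 90/32 = 45/16.

45/16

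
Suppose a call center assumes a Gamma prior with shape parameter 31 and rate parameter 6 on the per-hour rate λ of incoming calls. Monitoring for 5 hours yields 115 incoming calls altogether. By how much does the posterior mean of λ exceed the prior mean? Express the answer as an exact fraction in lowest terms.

Total count 115 over total exposure 5 hours.
By Gamma–Poisson conjugacy, the posterior is Gamma(α + Σx, β + Σt) = Gamma(31 + 115, 6 + 5) = Gamma(146, 11).
Posterior mean = 146/11 = 146/11; prior mean = 31/6 = 31/6. Difference = 146/11 − 31/6 = 535/66.

535/66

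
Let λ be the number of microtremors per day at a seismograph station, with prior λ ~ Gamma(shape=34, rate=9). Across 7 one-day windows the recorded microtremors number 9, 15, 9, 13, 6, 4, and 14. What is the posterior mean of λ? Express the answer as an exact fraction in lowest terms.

Total count: 9 + 15 + 9 + 13 + 6 + 4 + 14 = 70.
Total exposure: 7 days.
Posterior: α' = 34 + 70 = 104, β' = 9 + 7 = 16.
Posterior mean = α'/β' = 104/16 = 13/2.

13/2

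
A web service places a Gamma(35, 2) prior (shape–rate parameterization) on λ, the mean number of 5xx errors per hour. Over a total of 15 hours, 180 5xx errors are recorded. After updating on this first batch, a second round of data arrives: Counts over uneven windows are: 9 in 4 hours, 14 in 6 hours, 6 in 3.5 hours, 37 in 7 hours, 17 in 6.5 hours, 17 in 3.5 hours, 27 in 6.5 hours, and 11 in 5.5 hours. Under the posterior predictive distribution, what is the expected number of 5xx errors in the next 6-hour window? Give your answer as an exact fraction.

4236/119

Total count 180 over total exposure 15 hours.
After the first batch: Gamma(35 + 180, 2 + 15) = Gamma(215, 17).
Total count: 9 + 14 + 6 + 37 + 17 + 17 + 27 + 11 = 138.
Total exposure: 4 + 6 + 3.5 + 7 + 6.5 + 3.5 + 6.5 + 5.5 = 42.5 hours.
After the second batch: Gamma(215 + 138, 17 + 42.5) = Gamma(353, 119/2).
Predictive mean over a 6-hour window = T·E[λ|data] = 6·353/(119/2) = 4236/119.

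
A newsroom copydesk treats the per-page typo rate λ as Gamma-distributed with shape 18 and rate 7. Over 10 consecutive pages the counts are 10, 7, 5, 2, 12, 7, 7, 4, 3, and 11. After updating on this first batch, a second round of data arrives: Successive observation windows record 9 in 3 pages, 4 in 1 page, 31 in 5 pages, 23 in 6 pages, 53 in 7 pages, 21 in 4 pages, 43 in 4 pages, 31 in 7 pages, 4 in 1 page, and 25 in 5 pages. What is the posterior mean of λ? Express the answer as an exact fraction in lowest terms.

11/2

Total count: 10 + 7 + 5 + 2 + 12 + 7 + 7 + 4 + 3 + 11 = 68.
Total exposure: 10 pages.
After the first batch: Gamma(18 + 68, 7 + 10) = Gamma(86, 17).
Total count: 9 + 4 + 31 + 23 + 53 + 21 + 43 + 31 + 4 + 25 = 244.
Total exposure: 3 + 1 + 5 + 6 + 7 + 4 + 4 + 7 + 1 + 5 = 43 pages.
After the second batch: Gamma(86 + 244, 17 + 43) = Gamma(330, 60).
Posterior mean = α'/β' = 330/60 = 11/2.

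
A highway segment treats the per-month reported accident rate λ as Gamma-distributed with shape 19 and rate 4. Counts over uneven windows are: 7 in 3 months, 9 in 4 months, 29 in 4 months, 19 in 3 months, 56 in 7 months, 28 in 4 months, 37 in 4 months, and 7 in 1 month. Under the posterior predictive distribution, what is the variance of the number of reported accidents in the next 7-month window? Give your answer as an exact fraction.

60557/1156

Total count: 7 + 9 + 29 + 19 + 56 + 28 + 37 + 7 = 192.
Total exposure: 3 + 4 + 4 + 3 + 7 + 4 + 4 + 1 = 30 months.
By Gamma–Poisson conjugacy, the posterior is Gamma(α + Σx, β + Σt) = Gamma(19 + 192, 4 + 30) = Gamma(211, 34).
The posterior predictive for a window of length T is Negative Binomial with variance T·α'·(β'+T)/β'² = 7·211·41/1156 = 60557/1156.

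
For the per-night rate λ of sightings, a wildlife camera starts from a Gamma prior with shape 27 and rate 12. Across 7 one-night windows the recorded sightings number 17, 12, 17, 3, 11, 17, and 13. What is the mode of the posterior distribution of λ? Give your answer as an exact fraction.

116/19

Total count: 17 + 12 + 17 + 3 + 11 + 17 + 13 = 90.
Total exposure: 7 nights.
The Gamma prior is conjugate for the Poisson rate, so λ | data ~ Gamma(27+90, 12+7) = Gamma(117, 19).
Posterior mode = (α'−1)/β' = 116/19.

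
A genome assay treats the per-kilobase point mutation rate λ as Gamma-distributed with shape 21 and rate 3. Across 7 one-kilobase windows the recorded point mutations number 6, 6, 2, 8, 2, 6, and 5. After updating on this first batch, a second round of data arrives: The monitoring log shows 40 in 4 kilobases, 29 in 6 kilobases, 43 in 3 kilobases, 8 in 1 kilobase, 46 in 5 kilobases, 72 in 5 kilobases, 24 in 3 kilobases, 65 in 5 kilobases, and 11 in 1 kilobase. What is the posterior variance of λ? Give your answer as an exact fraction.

Total count: 6 + 6 + 2 + 8 + 2 + 6 + 5 = 35.
Total exposure: 7 kilobases.
After the first batch: Gamma(21 + 35, 3 + 7) = Gamma(56, 10).
Total count: 40 + 29 + 43 + 8 + 46 + 72 + 24 + 65 + 11 = 338.
Total exposure: 4 + 6 + 3 + 1 + 5 + 5 + 3 + 5 + 1 = 33 kilobases.
After the second batch: Gamma(56 + 338, 10 + 33) = Gamma(394, 43).
Posterior variance = α'/β'² = 394/1849.

394/1849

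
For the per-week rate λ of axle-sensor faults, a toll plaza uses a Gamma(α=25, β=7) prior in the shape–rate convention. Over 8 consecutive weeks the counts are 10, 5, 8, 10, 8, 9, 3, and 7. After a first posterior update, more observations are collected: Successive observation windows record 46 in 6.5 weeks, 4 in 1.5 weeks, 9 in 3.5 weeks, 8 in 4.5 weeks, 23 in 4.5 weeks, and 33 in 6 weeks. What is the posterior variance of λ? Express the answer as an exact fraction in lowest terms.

Total count: 10 + 5 + 8 + 10 + 8 + 9 + 3 + 7 = 60.
Total exposure: 8 weeks.
After the first batch: Gamma(25 + 60, 7 + 8) = Gamma(85, 15).
Total count: 46 + 4 + 9 + 8 + 23 + 33 = 123.
Total exposure: 6.5 + 1.5 + 3.5 + 4.5 + 4.5 + 6 = 26.5 weeks.
After the second batch: Gamma(85 + 123, 15 + 26.5) = Gamma(208, 83/2).
Posterior variance = α'/β'² = 208/(6889/4) = 832/6889.

832/6889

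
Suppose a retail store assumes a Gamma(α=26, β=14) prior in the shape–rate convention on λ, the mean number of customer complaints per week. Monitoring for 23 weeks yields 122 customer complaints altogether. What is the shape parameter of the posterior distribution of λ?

Total count 122 over total exposure 23 weeks.
The Gamma prior is conjugate for the Poisson rate, so λ | data ~ Gamma(26+122, 14+23) = Gamma(148, 37).

148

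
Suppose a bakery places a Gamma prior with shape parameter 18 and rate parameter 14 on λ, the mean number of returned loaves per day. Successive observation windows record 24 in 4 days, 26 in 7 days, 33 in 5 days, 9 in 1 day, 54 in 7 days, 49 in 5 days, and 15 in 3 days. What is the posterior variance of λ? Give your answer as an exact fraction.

Total count: 24 + 26 + 33 + 9 + 54 + 49 + 15 = 210.
Total exposure: 4 + 7 + 5 + 1 + 7 + 5 + 3 = 32 days.
The Gamma prior is conjugate for the Poisson rate, so λ | data ~ Gamma(18+210, 14+32) = Gamma(228, 46).
Posterior variance = α'/β'² = 228/2116 = 57/529.

57/529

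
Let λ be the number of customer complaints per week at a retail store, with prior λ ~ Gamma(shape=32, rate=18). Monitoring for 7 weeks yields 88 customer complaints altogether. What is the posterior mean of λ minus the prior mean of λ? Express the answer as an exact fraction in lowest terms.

Total count 88 over total exposure 7 weeks.
Posterior: α' = 32 + 88 = 120, β' = 18 + 7 = 25.
Posterior mean = 120/25 = 24/5; prior mean = 32/18 = 16/9. Difference = 24/5 − 16/9 = 136/45.

136/45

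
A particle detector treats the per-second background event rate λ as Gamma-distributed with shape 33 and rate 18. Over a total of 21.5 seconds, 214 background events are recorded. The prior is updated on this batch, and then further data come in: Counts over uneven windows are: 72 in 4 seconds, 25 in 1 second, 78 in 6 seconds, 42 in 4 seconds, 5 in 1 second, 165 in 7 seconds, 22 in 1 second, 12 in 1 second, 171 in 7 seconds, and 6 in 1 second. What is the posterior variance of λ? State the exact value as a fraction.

Total count 214 over total exposure 21.5 seconds.
After the first batch: Gamma(33 + 214, 18 + 21.5) = Gamma(247, 79/2).
Total count: 72 + 25 + 78 + 42 + 5 + 165 + 22 + 12 + 171 + 6 = 598.
Total exposure: 4 + 1 + 6 + 4 + 1 + 7 + 1 + 1 + 7 + 1 = 33 seconds.
After the second batch: Gamma(247 + 598, 79/2 + 33) = Gamma(845, 145/2).
Posterior variance = α'/β'² = 845/(21025/4) = 676/4205.

676/4205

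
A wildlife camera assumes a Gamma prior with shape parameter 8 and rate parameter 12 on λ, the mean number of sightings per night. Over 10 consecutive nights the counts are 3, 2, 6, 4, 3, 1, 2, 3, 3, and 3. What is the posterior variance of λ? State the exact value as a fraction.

Total count: 3 + 2 + 6 + 4 + 3 + 1 + 2 + 3 + 3 + 3 = 30.
Total exposure: 10 nights.
Conjugate update: add total count to the shape and total exposure to the rate, giving Gamma(38, 22).
Posterior variance = α'/β'² = 38/484 = 19/242.

19/242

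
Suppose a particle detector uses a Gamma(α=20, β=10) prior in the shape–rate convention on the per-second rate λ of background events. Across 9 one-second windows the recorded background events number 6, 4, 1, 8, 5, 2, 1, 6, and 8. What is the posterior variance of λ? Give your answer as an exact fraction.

61/361

Total count: 6 + 4 + 1 + 8 + 5 + 2 + 1 + 6 + 8 = 41.
Total exposure: 9 seconds.
Posterior: α' = 20 + 41 = 61, β' = 10 + 9 = 19.
Posterior variance = α'/β'² = 61/361.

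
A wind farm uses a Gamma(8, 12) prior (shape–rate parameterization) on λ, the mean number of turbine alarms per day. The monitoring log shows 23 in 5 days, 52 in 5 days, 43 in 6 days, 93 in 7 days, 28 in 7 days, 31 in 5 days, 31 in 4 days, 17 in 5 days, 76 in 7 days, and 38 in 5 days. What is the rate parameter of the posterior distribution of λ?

68

Total count: 23 + 52 + 43 + 93 + 28 + 31 + 31 + 17 + 76 + 38 = 432.
Total exposure: 5 + 5 + 6 + 7 + 7 + 5 + 4 + 5 + 7 + 5 = 56 days.
Conjugate update: add total count to the shape and total exposure to the rate, giving Gamma(440, 68).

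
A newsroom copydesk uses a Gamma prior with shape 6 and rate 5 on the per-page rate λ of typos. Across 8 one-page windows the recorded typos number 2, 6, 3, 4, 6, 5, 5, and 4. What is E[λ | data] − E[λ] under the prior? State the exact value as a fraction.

127/65

Total count: 2 + 6 + 3 + 4 + 6 + 5 + 5 + 4 = 35.
Total exposure: 8 pages.
By Gamma–Poisson conjugacy, the posterior is Gamma(α + Σx, β + Σt) = Gamma(6 + 35, 5 + 8) = Gamma(41, 13).
Posterior mean = 41/13 = 41/13; prior mean = 6/5 = 6/5. Difference = 41/13 − 6/5 = 127/65.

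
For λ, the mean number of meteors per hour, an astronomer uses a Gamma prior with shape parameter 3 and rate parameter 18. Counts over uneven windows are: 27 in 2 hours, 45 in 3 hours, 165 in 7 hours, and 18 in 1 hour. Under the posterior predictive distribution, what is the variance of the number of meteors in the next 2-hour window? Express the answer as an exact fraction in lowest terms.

Total count: 27 + 45 + 165 + 18 = 255.
Total exposure: 2 + 3 + 7 + 1 = 13 hours.
The Gamma prior is conjugate for the Poisson rate, so λ | data ~ Gamma(3+255, 18+13) = Gamma(258, 31).
The posterior predictive for a window of length T is Negative Binomial with variance T·α'·(β'+T)/β'² = 2·258·33/961 = 17028/961.

17028/961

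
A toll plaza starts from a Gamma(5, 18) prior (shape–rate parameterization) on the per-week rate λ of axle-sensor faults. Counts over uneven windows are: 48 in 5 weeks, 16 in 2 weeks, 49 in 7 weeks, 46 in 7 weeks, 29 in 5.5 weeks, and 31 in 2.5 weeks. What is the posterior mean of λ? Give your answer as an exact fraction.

Total count: 48 + 16 + 49 + 46 + 29 + 31 = 219.
Total exposure: 5 + 2 + 7 + 7 + 5.5 + 2.5 = 29 weeks.
By Gamma–Poisson conjugacy, the posterior is Gamma(α + Σx, β + Σt) = Gamma(5 + 219, 18 + 29) = Gamma(224, 47).
Posterior mean = α'/β' = 224/47.

224/47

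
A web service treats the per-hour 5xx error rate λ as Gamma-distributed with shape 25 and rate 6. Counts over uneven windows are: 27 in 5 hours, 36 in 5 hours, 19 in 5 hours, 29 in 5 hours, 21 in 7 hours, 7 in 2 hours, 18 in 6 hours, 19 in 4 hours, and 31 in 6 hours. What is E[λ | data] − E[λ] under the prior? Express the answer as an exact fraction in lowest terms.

Total count: 27 + 36 + 19 + 29 + 21 + 7 + 18 + 19 + 31 = 207.
Total exposure: 5 + 5 + 5 + 5 + 7 + 2 + 6 + 4 + 6 = 45 hours.
By Gamma–Poisson conjugacy, the posterior is Gamma(α + Σx, β + Σt) = Gamma(25 + 207, 6 + 45) = Gamma(232, 51).
Posterior mean = 232/51 = 232/51; prior mean = 25/6 = 25/6. Difference = 232/51 − 25/6 = 13/34.

13/34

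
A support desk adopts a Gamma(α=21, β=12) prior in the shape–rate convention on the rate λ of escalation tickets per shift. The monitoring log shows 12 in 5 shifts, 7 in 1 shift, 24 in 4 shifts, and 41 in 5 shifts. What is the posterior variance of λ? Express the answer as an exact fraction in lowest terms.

Total count: 12 + 7 + 24 + 41 = 84.
Total exposure: 5 + 1 + 4 + 5 = 15 shifts.
By Gamma–Poisson conjugacy, the posterior is Gamma(α + Σx, β + Σt) = Gamma(21 + 84, 12 + 15) = Gamma(105, 27).
Posterior variance = α'/β'² = 105/729 = 35/243.

35/243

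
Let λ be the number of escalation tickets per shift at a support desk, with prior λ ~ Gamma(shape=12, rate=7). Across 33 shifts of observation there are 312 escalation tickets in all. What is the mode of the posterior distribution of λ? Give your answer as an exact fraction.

Total count 312 over total exposure 33 shifts.
By Gamma–Poisson conjugacy, the posterior is Gamma(α + Σx, β + Σt) = Gamma(12 + 312, 7 + 33) = Gamma(324, 40).
Posterior mode = (α'−1)/β' = 323/40.

323/40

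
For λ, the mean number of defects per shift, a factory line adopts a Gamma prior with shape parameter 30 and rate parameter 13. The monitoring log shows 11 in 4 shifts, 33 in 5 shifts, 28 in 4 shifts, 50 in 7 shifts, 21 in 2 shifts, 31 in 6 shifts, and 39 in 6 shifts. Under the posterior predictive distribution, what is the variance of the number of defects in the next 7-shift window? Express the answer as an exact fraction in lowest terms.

Total count: 11 + 33 + 28 + 50 + 21 + 31 + 39 = 213.
Total exposure: 4 + 5 + 4 + 7 + 2 + 6 + 6 = 34 shifts.
Posterior: α' = 30 + 213 = 243, β' = 13 + 34 = 47.
The posterior predictive for a window of length T is Negative Binomial with variance T·α'·(β'+T)/β'² = 7·243·54/2209 = 91854/2209.

91854/2209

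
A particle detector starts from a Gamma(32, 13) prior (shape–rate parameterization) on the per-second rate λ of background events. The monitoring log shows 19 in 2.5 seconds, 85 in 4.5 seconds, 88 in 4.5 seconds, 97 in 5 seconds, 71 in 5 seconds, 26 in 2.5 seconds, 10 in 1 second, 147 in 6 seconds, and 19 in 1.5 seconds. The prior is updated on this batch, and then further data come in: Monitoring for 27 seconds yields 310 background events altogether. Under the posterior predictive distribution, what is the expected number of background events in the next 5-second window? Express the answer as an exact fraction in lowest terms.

Total count: 19 + 85 + 88 + 97 + 71 + 26 + 10 + 147 + 19 = 562.
Total exposure: 2.5 + 4.5 + 4.5 + 5 + 5 + 2.5 + 1 + 6 + 1.5 = 32.5 seconds.
After the first batch: Gamma(32 + 562, 13 + 32.5) = Gamma(594, 91/2).
Total count 310 over total exposure 27 seconds.
After the second batch: Gamma(594 + 310, 91/2 + 27) = Gamma(904, 145/2).
Predictive mean over a 5-second window = T·E[λ|data] = 5·904/(145/2) = 1808/29.

1808/29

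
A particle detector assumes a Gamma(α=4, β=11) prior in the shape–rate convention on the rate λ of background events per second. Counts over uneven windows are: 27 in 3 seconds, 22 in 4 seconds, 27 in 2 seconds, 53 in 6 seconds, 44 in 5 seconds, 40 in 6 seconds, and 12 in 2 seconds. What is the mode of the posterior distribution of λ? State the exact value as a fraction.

Total count: 27 + 22 + 27 + 53 + 44 + 40 + 12 = 225.
Total exposure: 3 + 4 + 2 + 6 + 5 + 6 + 2 = 28 seconds.
By Gamma–Poisson conjugacy, the posterior is Gamma(α + Σx, β + Σt) = Gamma(4 + 225, 11 + 28) = Gamma(229, 39).
Posterior mode = (α'−1)/β' = 228/39 = 76/13.

76/13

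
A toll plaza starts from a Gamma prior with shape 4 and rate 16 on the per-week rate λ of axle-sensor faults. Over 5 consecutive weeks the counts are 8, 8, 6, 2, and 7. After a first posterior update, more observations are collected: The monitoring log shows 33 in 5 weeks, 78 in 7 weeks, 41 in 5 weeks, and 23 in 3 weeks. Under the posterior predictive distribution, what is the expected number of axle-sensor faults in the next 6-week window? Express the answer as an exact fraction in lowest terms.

Total count: 8 + 8 + 6 + 2 + 7 = 31.
Total exposure: 5 weeks.
After the first batch: Gamma(4 + 31, 16 + 5) = Gamma(35, 21).
Total count: 33 + 78 + 41 + 23 = 175.
Total exposure: 5 + 7 + 5 + 3 = 20 weeks.
After the second batch: Gamma(35 + 175, 21 + 20) = Gamma(210, 41).
Predictive mean over a 6-week window = T·E[λ|data] = 6·210/41 = 1260/41.

1260/41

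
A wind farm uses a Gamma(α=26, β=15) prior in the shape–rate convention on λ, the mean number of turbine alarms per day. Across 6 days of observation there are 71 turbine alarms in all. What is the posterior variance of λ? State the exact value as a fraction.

Total count 71 over total exposure 6 days.
Posterior: α' = 26 + 71 = 97, β' = 15 + 6 = 21.
Posterior variance = α'/β'² = 97/441.

97/441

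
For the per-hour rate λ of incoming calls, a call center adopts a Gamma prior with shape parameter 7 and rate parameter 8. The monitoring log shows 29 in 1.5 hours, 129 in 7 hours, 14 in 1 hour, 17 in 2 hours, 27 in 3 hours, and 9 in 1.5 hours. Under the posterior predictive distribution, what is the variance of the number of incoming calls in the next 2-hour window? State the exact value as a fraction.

377/18

Total count: 29 + 129 + 14 + 17 + 27 + 9 = 225.
Total exposure: 1.5 + 7 + 1 + 2 + 3 + 1.5 = 16 hours.
The Gamma prior is conjugate for the Poisson rate, so λ | data ~ Gamma(7+225, 8+16) = Gamma(232, 24).
The posterior predictive for a window of length T is Negative Binomial with variance T·α'·(β'+T)/β'² = 2·232·26/576 = 377/18.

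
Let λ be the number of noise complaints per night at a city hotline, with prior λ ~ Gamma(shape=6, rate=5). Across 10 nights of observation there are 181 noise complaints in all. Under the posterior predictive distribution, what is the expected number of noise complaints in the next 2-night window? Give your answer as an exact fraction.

Total count 181 over total exposure 10 nights.
Posterior: α' = 6 + 181 = 187, β' = 5 + 10 = 15.
Predictive mean over a 2-night window = T·E[λ|data] = 2·187/15 = 374/15.

374/15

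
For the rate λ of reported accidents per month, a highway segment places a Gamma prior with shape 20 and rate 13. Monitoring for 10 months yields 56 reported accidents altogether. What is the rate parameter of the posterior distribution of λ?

Total count 56 over total exposure 10 months.
By Gamma–Poisson conjugacy, the posterior is Gamma(α + Σx, β + Σt) = Gamma(20 + 56, 13 + 10) = Gamma(76, 23).

23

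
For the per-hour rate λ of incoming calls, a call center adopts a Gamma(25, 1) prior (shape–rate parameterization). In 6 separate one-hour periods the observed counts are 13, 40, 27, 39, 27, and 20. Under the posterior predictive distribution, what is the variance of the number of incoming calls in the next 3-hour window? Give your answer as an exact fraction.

Total count: 13 + 40 + 27 + 39 + 27 + 20 = 166.
Total exposure: 6 hours.
The Gamma prior is conjugate for the Poisson rate, so λ | data ~ Gamma(25+166, 1+6) = Gamma(191, 7).
The posterior predictive for a window of length T is Negative Binomial with variance T·α'·(β'+T)/β'² = 3·191·10/49 = 5730/49.

5730/49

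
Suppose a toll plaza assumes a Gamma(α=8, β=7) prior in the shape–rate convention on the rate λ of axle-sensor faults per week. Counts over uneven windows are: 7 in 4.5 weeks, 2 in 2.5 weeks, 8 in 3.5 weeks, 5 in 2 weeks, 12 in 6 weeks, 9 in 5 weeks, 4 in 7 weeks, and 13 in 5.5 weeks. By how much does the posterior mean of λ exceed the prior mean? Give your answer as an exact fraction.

Total count: 7 + 2 + 8 + 5 + 12 + 9 + 4 + 13 = 60.
Total exposure: 4.5 + 2.5 + 3.5 + 2 + 6 + 5 + 7 + 5.5 = 36 weeks.
Posterior: α' = 8 + 60 = 68, β' = 7 + 36 = 43.
Posterior mean = 68/43 = 68/43; prior mean = 8/7 = 8/7. Difference = 68/43 − 8/7 = 132/301.

132/301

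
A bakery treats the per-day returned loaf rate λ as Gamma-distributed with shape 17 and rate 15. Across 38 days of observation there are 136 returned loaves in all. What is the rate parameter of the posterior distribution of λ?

53

Total count 136 over total exposure 38 days.
The Gamma prior is conjugate for the Poisson rate, so λ | data ~ Gamma(17+136, 15+38) = Gamma(153, 53).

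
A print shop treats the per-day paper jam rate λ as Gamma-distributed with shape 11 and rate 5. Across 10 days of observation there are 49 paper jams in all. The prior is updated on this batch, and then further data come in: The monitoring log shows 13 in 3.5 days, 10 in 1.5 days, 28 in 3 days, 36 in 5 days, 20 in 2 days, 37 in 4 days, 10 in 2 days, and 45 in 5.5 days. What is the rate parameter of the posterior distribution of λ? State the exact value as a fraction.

Total count 49 over total exposure 10 days.
After the first batch: Gamma(11 + 49, 5 + 10) = Gamma(60, 15).
Total count: 13 + 10 + 28 + 36 + 20 + 37 + 10 + 45 = 199.
Total exposure: 3.5 + 1.5 + 3 + 5 + 2 + 4 + 2 + 5.5 = 26.5 days.
After the second batch: Gamma(60 + 199, 15 + 26.5) = Gamma(259, 83/2).

83/2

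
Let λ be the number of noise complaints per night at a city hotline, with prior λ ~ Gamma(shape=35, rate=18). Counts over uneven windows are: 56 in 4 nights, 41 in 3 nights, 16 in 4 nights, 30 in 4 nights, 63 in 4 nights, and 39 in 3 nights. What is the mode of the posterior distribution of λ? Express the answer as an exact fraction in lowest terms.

279/40

Total count: 56 + 41 + 16 + 30 + 63 + 39 = 245.
Total exposure: 4 + 3 + 4 + 4 + 4 + 3 = 22 nights.
The Gamma prior is conjugate for the Poisson rate, so λ | data ~ Gamma(35+245, 18+22) = Gamma(280, 40).
Posterior mode = (α'−1)/β' = 279/40.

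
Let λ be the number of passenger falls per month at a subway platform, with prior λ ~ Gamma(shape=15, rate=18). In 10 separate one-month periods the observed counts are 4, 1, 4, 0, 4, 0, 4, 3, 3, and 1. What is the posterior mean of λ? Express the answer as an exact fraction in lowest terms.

39/28

Total count: 4 + 1 + 4 + 0 + 4 + 0 + 4 + 3 + 3 + 1 = 24.
Total exposure: 10 months.
Gamma(α, β) with Poisson data over total exposure Σt gives posterior Gamma(α+Σx, β+Σt) = Gamma(39, 28).
Posterior mean = α'/β' = 39/28.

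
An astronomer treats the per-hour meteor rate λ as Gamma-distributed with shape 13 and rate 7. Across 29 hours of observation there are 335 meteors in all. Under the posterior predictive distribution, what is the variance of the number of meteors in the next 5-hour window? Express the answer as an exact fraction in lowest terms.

Total count 335 over total exposure 29 hours.
The Gamma prior is conjugate for the Poisson rate, so λ | data ~ Gamma(13+335, 7+29) = Gamma(348, 36).
The posterior predictive for a window of length T is Negative Binomial with variance T·α'·(β'+T)/β'² = 5·348·41/1296 = 5945/108.

5945/108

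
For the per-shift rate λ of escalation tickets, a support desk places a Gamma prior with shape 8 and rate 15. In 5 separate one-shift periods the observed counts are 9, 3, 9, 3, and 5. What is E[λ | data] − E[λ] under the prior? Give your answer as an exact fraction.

79/60

Total count: 9 + 3 + 9 + 3 + 5 = 29.
Total exposure: 5 shifts.
Gamma(α, β) with Poisson data over total exposure Σt gives posterior Gamma(α+Σx, β+Σt) = Gamma(37, 20).
Posterior mean = 37/20 = 37/20; prior mean = 8/15 = 8/15. Difference = 37/20 − 8/15 = 79/60.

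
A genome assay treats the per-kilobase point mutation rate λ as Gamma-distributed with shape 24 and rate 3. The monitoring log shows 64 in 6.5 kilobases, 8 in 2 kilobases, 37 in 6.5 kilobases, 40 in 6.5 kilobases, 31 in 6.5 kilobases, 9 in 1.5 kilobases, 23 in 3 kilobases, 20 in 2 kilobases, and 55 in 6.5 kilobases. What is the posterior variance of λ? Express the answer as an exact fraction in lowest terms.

311/1936

Total count: 64 + 8 + 37 + 40 + 31 + 9 + 23 + 20 + 55 = 287.
Total exposure: 6.5 + 2 + 6.5 + 6.5 + 6.5 + 1.5 + 3 + 2 + 6.5 = 41 kilobases.
Posterior: α' = 24 + 287 = 311, β' = 3 + 41 = 44.
Posterior variance = α'/β'² = 311/1936.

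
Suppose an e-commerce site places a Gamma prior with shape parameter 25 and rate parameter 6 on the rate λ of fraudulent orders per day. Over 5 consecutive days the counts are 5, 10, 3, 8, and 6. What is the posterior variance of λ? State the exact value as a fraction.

Total count: 5 + 10 + 3 + 8 + 6 = 32.
Total exposure: 5 days.
Conjugate update: add total count to the shape and total exposure to the rate, giving Gamma(57, 11).
Posterior variance = α'/β'² = 57/121.

57/121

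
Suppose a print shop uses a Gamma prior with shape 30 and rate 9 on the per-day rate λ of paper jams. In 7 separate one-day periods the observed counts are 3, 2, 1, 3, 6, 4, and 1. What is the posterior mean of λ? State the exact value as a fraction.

Total count: 3 + 2 + 1 + 3 + 6 + 4 + 1 = 20.
Total exposure: 7 days.
Conjugate update: add total count to the shape and total exposure to the rate, giving Gamma(50, 16).
Posterior mean = α'/β' = 50/16 = 25/8.

25/8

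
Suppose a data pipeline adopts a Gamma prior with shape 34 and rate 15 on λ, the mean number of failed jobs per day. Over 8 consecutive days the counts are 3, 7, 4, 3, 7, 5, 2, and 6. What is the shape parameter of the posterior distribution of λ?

Total count: 3 + 7 + 4 + 3 + 7 + 5 + 2 + 6 = 37.
Total exposure: 8 days.
Conjugate update: add total count to the shape and total exposure to the rate, giving Gamma(71, 23).

71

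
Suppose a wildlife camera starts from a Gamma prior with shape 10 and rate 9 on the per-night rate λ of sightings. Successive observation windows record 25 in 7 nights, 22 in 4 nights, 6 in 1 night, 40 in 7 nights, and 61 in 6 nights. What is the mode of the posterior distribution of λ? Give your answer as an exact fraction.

Total count: 25 + 22 + 6 + 40 + 61 = 154.
Total exposure: 7 + 4 + 1 + 7 + 6 = 25 nights.
Gamma(α, β) with Poisson data over total exposure Σt gives posterior Gamma(α+Σx, β+Σt) = Gamma(164, 34).
Posterior mode = (α'−1)/β' = 163/34.

163/34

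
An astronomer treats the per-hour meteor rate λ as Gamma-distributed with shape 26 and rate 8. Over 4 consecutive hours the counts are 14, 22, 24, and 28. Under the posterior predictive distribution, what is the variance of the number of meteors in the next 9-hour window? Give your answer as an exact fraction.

1197/8

Total count: 14 + 22 + 24 + 28 = 88.
Total exposure: 4 hours.
The Gamma prior is conjugate for the Poisson rate, so λ | data ~ Gamma(26+88, 8+4) = Gamma(114, 12).
The posterior predictive for a window of length T is Negative Binomial with variance T·α'·(β'+T)/β'² = 9·114·21/144 = 1197/8.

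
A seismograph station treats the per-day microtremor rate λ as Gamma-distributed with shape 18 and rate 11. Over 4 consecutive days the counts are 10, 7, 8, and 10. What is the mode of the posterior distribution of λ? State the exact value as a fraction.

Total count: 10 + 7 + 8 + 10 = 35.
Total exposure: 4 days.
By Gamma–Poisson conjugacy, the posterior is Gamma(α + Σx, β + Σt) = Gamma(18 + 35, 11 + 4) = Gamma(53, 15).
Posterior mode = (α'−1)/β' = 52/15.

52/15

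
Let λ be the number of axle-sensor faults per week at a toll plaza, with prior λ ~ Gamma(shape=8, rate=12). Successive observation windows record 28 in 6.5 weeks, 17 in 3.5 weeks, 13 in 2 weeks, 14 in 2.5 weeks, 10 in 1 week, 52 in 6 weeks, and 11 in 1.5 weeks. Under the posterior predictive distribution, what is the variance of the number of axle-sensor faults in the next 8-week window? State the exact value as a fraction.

Total count: 28 + 17 + 13 + 14 + 10 + 52 + 11 = 145.
Total exposure: 6.5 + 3.5 + 2 + 2.5 + 1 + 6 + 1.5 = 23 weeks.
By Gamma–Poisson conjugacy, the posterior is Gamma(α + Σx, β + Σt) = Gamma(8 + 145, 12 + 23) = Gamma(153, 35).
The posterior predictive for a window of length T is Negative Binomial with variance T·α'·(β'+T)/β'² = 8·153·43/1225 = 52632/1225.

52632/1225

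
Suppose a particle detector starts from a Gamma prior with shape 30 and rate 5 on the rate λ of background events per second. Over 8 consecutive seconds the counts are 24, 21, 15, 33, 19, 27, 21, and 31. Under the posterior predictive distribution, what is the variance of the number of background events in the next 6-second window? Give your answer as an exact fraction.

1938/13

Total count: 24 + 21 + 15 + 33 + 19 + 27 + 21 + 31 = 191.
Total exposure: 8 seconds.
Conjugate update: add total count to the shape and total exposure to the rate, giving Gamma(221, 13).
The posterior predictive for a window of length T is Negative Binomial with variance T·α'·(β'+T)/β'² = 6·221·19/169 = 1938/13.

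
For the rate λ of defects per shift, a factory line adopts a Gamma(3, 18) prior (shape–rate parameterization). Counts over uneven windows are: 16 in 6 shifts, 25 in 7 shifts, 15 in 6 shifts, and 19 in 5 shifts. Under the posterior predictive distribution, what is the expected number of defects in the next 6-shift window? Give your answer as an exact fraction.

78/7

Total count: 16 + 25 + 15 + 19 = 75.
Total exposure: 6 + 7 + 6 + 5 = 24 shifts.
The Gamma prior is conjugate for the Poisson rate, so λ | data ~ Gamma(3+75, 18+24) = Gamma(78, 42).
Predictive mean over a 6-shift window = T·E[λ|data] = 6·78/42 = 78/7.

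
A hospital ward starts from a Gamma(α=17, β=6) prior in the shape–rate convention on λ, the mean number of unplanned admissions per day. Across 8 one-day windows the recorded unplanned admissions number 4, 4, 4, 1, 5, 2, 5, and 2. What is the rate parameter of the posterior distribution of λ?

14

Total count: 4 + 4 + 4 + 1 + 5 + 2 + 5 + 2 = 27.
Total exposure: 8 days.
Conjugate update: add total count to the shape and total exposure to the rate, giving Gamma(44, 14).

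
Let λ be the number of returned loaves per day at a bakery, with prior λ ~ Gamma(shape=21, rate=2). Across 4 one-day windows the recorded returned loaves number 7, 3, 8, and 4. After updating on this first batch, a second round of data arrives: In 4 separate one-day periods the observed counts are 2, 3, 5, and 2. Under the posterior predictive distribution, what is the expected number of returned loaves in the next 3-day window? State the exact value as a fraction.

Total count: 7 + 3 + 8 + 4 = 22.
Total exposure: 4 days.
After the first batch: Gamma(21 + 22, 2 + 4) = Gamma(43, 6).
Total count: 2 + 3 + 5 + 2 = 12.
Total exposure: 4 days.
After the second batch: Gamma(43 + 12, 6 + 4) = Gamma(55, 10).
Predictive mean over a 3-day window = T·E[λ|data] = 3·55/10 = 33/2.

33/2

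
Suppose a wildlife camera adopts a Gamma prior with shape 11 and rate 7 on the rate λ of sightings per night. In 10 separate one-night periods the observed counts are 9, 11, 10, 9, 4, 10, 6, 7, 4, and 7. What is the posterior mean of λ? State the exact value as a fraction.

88/17

Total count: 9 + 11 + 10 + 9 + 4 + 10 + 6 + 7 + 4 + 7 = 77.
Total exposure: 10 nights.
Gamma(α, β) with Poisson data over total exposure Σt gives posterior Gamma(α+Σx, β+Σt) = Gamma(88, 17).
Posterior mean = α'/β' = 88/17.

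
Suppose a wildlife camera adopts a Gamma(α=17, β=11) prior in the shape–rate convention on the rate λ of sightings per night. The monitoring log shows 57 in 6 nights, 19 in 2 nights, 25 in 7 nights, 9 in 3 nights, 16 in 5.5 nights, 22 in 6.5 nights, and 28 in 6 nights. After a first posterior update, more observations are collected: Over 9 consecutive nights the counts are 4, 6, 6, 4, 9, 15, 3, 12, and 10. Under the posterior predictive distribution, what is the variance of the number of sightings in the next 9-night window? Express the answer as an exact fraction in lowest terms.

76635/1568

Total count: 57 + 19 + 25 + 9 + 16 + 22 + 28 = 176.
Total exposure: 6 + 2 + 7 + 3 + 5.5 + 6.5 + 6 = 36 nights.
After the first batch: Gamma(17 + 176, 11 + 36) = Gamma(193, 47).
Total count: 4 + 6 + 6 + 4 + 9 + 15 + 3 + 12 + 10 = 69.
Total exposure: 9 nights.
After the second batch: Gamma(193 + 69, 47 + 9) = Gamma(262, 56).
The posterior predictive for a window of length T is Negative Binomial with variance T·α'·(β'+T)/β'² = 9·262·65/3136 = 76635/1568.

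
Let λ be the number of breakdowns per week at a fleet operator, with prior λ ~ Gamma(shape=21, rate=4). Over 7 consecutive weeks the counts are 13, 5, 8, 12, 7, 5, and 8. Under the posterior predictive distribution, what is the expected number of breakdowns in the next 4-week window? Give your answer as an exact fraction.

Total count: 13 + 5 + 8 + 12 + 7 + 5 + 8 = 58.
Total exposure: 7 weeks.
The Gamma prior is conjugate for the Poisson rate, so λ | data ~ Gamma(21+58, 4+7) = Gamma(79, 11).
Predictive mean over a 4-week window = T·E[λ|data] = 4·79/11 = 316/11.

316/11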